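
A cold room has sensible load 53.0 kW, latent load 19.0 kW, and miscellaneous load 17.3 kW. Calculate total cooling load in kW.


Q_total = Q_s + Q_l + Q_misc
Q_total = 53.0 + 19.0 + 17.3
Q_total = 89.3 kW

89.3


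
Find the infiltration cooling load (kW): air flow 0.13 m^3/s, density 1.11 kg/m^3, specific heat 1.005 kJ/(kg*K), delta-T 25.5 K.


Q = V_dot * rho * cp * dT
Q = 0.13 * 1.11 * 1.005 * 25.5
Q = 3.698 kW

3.698


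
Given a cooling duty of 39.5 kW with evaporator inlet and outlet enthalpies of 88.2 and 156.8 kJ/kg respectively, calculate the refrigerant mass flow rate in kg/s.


dh = 156.8 - 88.2 = 68.6 kJ/kg
m_dot = Q / dh = 39.5 / 68.6 = 0.5758 kg/s

0.5758


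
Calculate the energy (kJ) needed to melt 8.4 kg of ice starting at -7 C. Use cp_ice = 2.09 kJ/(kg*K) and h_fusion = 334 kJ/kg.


Sensible heat = cp * dT = 2.09 * 7 = 14.63 kJ/kg
Total per kg = 14.63 + 334 = 348.63 kJ/kg
Q = m * total = 8.4 * 348.63
Q = 2928.5 kJ

2928.5


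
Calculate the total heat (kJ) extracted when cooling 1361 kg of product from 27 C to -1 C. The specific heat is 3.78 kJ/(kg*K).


dT = 27 - (-1) = 28 K
Q = m * cp * dT = 1361 * 3.78 * 28
Q = 144048 kJ

144048


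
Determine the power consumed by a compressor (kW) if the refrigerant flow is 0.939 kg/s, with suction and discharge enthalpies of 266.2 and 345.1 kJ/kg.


dh = 345.1 - 266.2 = 78.9 kJ/kg
W = m_dot * dh = 0.939 * 78.9 = 74.09 kW

74.09


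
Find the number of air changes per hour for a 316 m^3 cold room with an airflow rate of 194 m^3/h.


ACH = flow / volume
ACH = 194 / 316
ACH = 0.614

0.614


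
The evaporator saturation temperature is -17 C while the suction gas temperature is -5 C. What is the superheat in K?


Superheat = T_suction - T_evap
Superheat = -5 - (-17)
Superheat = 12 K

12


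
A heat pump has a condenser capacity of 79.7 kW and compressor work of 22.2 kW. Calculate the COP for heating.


COP_hp = Q_cond / W
COP_hp = 79.7 / 22.2
COP_hp = 3.59

3.59


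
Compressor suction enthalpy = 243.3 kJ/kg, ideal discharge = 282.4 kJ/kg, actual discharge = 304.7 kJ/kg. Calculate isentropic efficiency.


dh_ideal = 282.4 - 243.3 = 39.1 kJ/kg
dh_actual = 304.7 - 243.3 = 61.4 kJ/kg
eta_s = dh_ideal / dh_actual = 39.1 / 61.4
eta_s = 0.6368

0.6368


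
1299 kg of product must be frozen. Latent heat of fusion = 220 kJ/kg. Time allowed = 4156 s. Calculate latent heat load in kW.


Q_lat = m * h_fg / t
Q_lat = 1299 * 220 / 4156
Q_lat = 68.76 kW

68.76


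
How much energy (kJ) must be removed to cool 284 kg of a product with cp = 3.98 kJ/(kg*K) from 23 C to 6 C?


dT = 23 - (6) = 17 K
Q = m * cp * dT = 284 * 3.98 * 17
Q = 19215 kJ

19215


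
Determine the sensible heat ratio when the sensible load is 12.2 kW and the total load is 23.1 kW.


SHR = Q_sensible / Q_total
SHR = 12.2 / 23.1
SHR = 0.528

0.528


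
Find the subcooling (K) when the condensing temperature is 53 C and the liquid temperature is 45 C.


Subcooling = T_cond - T_liquid
Subcooling = 53 - 45
Subcooling = 8 K

8


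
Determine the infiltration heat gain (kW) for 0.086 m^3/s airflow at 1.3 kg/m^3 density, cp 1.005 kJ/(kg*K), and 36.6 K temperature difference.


Q = V_dot * rho * cp * dT
Q = 0.086 * 1.3 * 1.005 * 36.6
Q = 4.112 kW

4.112


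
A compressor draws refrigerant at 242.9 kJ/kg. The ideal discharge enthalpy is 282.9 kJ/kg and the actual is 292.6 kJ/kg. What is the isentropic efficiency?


dh_ideal = 282.9 - 242.9 = 40.0 kJ/kg
dh_actual = 292.6 - 242.9 = 49.7 kJ/kg
eta_s = dh_ideal / dh_actual = 40.0 / 49.7
eta_s = 0.8048

0.8048


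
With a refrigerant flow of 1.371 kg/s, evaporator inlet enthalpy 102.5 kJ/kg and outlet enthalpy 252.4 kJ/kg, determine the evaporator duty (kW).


dh = 252.4 - 102.5 = 149.9 kJ/kg
Q_evap = m_dot * dh = 1.371 * 149.9
Q_evap = 205.51 kW

205.51


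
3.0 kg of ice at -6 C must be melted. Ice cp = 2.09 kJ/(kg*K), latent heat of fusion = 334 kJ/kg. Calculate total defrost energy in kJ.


Sensible heat = cp * dT = 2.09 * 6 = 12.54 kJ/kg
Total per kg = 12.54 + 334 = 346.54 kJ/kg
Q = m * total = 3.0 * 346.54
Q = 1039.6 kJ

1039.6


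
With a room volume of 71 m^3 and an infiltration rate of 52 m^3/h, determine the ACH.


ACH = flow / volume
ACH = 52 / 71
ACH = 0.732

0.732


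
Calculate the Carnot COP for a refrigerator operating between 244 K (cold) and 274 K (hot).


dT = 274 - 244 = 30 K
COP_carnot = T_cold / dT = 244 / 30
COP_carnot = 8.133

8.133


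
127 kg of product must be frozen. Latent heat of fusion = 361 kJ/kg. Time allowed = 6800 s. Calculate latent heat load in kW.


Q_lat = m * h_fg / t
Q_lat = 127 * 361 / 6800
Q_lat = 6.74 kW

6.74


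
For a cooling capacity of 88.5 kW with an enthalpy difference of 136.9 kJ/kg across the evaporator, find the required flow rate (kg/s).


m_dot = Q / dh
m_dot = 88.5 / 136.9
m_dot = 0.6465 kg/s

0.6465


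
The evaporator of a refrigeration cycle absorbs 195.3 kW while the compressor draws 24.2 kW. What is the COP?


COP = Q_evap / W
COP = 195.3 / 24.2
COP = 8.07

8.07


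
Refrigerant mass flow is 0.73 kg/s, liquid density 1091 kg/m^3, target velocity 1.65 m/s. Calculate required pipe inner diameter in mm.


A = m_dot / (rho * v) = 0.73 / (1091 * 1.65) = 0.0004055217621 m^2
d = sqrt(4*A/pi) * 1000
d = 22.7 mm

22.7


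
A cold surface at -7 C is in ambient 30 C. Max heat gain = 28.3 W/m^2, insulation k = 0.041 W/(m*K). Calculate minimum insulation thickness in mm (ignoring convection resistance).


dT = 30 - (-7) = 37 K
thickness = k * dT / q_max * 1000
thickness = 0.041 * 37 / 28.3 * 1000
thickness = 53.6 mm

53.6


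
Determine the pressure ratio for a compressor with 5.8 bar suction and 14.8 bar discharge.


PR = P_high / P_low
PR = 14.8 / 5.8
PR = 2.552

2.552


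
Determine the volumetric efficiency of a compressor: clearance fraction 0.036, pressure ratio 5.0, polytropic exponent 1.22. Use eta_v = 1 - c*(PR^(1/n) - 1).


PR^(1/n) = 5.0^(1/1.22) = 3.74047049
eta_v = 1 - 0.036 * (3.74047049 - 1)
eta_v = 0.9013

0.9013


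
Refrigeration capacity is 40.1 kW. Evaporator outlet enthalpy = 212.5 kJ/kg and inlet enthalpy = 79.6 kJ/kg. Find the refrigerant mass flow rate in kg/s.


dh = 212.5 - 79.6 = 132.9 kJ/kg
m_dot = Q / dh = 40.1 / 132.9 = 0.3017 kg/s

0.3017


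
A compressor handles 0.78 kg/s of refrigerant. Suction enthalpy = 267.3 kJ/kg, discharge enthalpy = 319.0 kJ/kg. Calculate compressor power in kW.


dh = 319.0 - 267.3 = 51.7 kJ/kg
W = m_dot * dh = 0.78 * 51.7 = 40.33 kW

40.33


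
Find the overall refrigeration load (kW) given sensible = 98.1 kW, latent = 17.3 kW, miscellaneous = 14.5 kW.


Q_total = Q_s + Q_l + Q_misc
Q_total = 98.1 + 17.3 + 14.5
Q_total = 129.9 kW

129.9


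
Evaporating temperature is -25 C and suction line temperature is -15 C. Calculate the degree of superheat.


Superheat = T_suction - T_evap
Superheat = -15 - (-25)
Superheat = 10 K

10


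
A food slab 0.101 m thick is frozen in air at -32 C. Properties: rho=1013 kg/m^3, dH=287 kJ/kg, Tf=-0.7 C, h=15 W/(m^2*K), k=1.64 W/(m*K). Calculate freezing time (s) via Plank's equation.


dT = -0.7 - (-32) = 31.3 K
term1 = a/(2h) = 0.101/(2*15) = 0.003366666667
term2 = a^2/(8k) = 0.101^2/(8*1.64) = 0.0007775152439
t = rho*dH*1000/dT * (term1 + term2)
t = 1013*287*1000/31.3 * (0.003366666667 + 0.0007775152439)
t = 38493 s

38493


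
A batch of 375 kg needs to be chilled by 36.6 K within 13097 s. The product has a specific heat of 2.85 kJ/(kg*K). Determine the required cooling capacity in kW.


Q = m * cp * dT / t
Q = 375 * 2.85 * 36.6 / 13097
Q = 2.987 kW

2.987


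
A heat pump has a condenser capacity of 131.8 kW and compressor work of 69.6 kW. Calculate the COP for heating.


COP_hp = Q_cond / W
COP_hp = 131.8 / 69.6
COP_hp = 1.894

1.894


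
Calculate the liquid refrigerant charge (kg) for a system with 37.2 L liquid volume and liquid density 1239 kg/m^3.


Charge = V * rho / 1000
Charge = 37.2 * 1239 / 1000
Charge = 46.09 kg

46.09


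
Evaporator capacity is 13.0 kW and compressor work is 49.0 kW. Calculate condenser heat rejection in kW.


Q_cond = Q_evap + W
Q_cond = 13.0 + 49.0
Q_cond = 62.0 kW

62.0


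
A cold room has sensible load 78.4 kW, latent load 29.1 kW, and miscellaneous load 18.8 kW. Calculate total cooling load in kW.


Q_total = Q_s + Q_l + Q_misc
Q_total = 78.4 + 29.1 + 18.8
Q_total = 126.3 kW

126.3


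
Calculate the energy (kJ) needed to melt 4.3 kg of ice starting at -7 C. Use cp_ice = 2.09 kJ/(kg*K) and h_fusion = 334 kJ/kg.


Sensible heat = cp * dT = 2.09 * 7 = 14.63 kJ/kg
Total per kg = 14.63 + 334 = 348.63 kJ/kg
Q = m * total = 4.3 * 348.63
Q = 1499.1 kJ

1499.1


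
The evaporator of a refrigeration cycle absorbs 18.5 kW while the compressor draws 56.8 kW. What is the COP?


COP = Q_evap / W
COP = 18.5 / 56.8
COP = 0.326

0.326


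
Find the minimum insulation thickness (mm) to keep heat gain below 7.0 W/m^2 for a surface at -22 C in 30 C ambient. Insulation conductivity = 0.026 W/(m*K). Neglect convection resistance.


dT = 30 - (-22) = 52 K
thickness = k * dT / q_max * 1000
thickness = 0.026 * 52 / 7.0 * 1000
thickness = 193.1 mm

193.1


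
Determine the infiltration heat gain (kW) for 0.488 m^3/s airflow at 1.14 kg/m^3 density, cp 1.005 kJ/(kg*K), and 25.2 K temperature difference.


Q = V_dot * rho * cp * dT
Q = 0.488 * 1.14 * 1.005 * 25.2
Q = 14.089 kW

14.089


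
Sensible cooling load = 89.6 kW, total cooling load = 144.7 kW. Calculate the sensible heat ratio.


SHR = Q_sensible / Q_total
SHR = 89.6 / 144.7
SHR = 0.619

0.619


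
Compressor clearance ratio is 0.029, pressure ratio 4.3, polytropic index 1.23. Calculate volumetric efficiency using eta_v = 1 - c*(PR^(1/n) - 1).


PR^(1/n) = 4.3^(1/1.23) = 3.27352004
eta_v = 1 - 0.029 * (3.27352004 - 1)
eta_v = 0.9341

0.9341


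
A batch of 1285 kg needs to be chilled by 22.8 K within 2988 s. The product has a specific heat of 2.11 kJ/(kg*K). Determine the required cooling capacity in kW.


Q = m * cp * dT / t
Q = 1285 * 2.11 * 22.8 / 2988
Q = 20.689 kW

20.689


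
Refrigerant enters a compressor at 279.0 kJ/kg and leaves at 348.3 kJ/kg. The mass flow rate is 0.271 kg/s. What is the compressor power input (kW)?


dh = 348.3 - 279.0 = 69.3 kJ/kg
W = m_dot * dh = 0.271 * 69.3 = 18.78 kW

18.78


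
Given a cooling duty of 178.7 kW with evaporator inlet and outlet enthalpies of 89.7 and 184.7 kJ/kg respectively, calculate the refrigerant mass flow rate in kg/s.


dh = 184.7 - 89.7 = 95.0 kJ/kg
m_dot = Q / dh = 178.7 / 95.0 = 1.8811 kg/s

1.8811


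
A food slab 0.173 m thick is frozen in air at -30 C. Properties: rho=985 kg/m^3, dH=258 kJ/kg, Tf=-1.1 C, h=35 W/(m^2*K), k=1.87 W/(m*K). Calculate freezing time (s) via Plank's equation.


dT = -1.1 - (-30) = 28.9 K
term1 = a/(2h) = 0.173/(2*35) = 0.002471428571
term2 = a^2/(8k) = 0.173^2/(8*1.87) = 0.002000601604
t = rho*dH*1000/dT * (term1 + term2)
t = 985*258*1000/28.9 * (0.002471428571 + 0.002000601604)
t = 39324 s

39324


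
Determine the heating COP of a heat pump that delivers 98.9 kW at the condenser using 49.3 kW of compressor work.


COP_hp = Q_cond / W
COP_hp = 98.9 / 49.3
COP_hp = 2.006

2.006


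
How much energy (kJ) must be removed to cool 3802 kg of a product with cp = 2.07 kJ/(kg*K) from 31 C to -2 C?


dT = 31 - (-2) = 33 K
Q = m * cp * dT = 3802 * 2.07 * 33
Q = 259715 kJ

259715


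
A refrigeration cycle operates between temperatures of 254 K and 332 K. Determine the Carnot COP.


dT = 332 - 254 = 78 K
COP_carnot = T_cold / dT = 254 / 78
COP_carnot = 3.256

3.256


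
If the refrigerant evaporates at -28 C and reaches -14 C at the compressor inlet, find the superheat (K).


Superheat = T_suction - T_evap
Superheat = -14 - (-28)
Superheat = 14 K

14


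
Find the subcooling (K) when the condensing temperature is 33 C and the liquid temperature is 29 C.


Subcooling = T_cond - T_liquid
Subcooling = 33 - 29
Subcooling = 4 K

4


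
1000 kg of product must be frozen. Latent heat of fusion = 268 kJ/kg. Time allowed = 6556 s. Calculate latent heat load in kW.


Q_lat = m * h_fg / t
Q_lat = 1000 * 268 / 6556
Q_lat = 40.88 kW

40.88


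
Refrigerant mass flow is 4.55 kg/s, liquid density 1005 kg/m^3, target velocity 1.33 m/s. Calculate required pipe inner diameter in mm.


A = m_dot / (rho * v) = 4.55 / (1005 * 1.33) = 0.003404032469 m^2
d = sqrt(4*A/pi) * 1000
d = 65.8 mm

65.8


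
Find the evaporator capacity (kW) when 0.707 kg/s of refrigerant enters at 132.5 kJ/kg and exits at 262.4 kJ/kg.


dh = 262.4 - 132.5 = 129.9 kJ/kg
Q_evap = m_dot * dh = 0.707 * 129.9
Q_evap = 91.84 kW

91.84


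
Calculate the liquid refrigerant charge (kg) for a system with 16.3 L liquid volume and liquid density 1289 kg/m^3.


Charge = V * rho / 1000
Charge = 16.3 * 1289 / 1000
Charge = 21.01 kg

21.01


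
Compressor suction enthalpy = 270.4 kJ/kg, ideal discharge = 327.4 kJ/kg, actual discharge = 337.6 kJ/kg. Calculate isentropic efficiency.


dh_ideal = 327.4 - 270.4 = 57.0 kJ/kg
dh_actual = 337.6 - 270.4 = 67.2 kJ/kg
eta_s = dh_ideal / dh_actual = 57.0 / 67.2
eta_s = 0.8482

0.8482


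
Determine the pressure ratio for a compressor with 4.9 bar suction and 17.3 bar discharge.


PR = P_high / P_low
PR = 17.3 / 4.9
PR = 3.531

3.531


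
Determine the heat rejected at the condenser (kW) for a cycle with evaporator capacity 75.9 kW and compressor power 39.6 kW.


Q_cond = Q_evap + W
Q_cond = 75.9 + 39.6
Q_cond = 115.5 kW

115.5


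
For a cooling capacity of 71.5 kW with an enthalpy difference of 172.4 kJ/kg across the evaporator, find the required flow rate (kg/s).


m_dot = Q / dh
m_dot = 71.5 / 172.4
m_dot = 0.4147 kg/s

0.4147


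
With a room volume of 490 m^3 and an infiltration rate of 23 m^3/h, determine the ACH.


ACH = flow / volume
ACH = 23 / 490
ACH = 0.047

0.047


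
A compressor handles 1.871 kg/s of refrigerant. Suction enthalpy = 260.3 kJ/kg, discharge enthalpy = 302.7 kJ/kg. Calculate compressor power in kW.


dh = 302.7 - 260.3 = 42.4 kJ/kg
W = m_dot * dh = 1.871 * 42.4 = 79.33 kW

79.33


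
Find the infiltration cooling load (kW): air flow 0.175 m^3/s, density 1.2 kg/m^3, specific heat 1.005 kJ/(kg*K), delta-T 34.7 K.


Q = V_dot * rho * cp * dT
Q = 0.175 * 1.2 * 1.005 * 34.7
Q = 7.323 kW

7.323


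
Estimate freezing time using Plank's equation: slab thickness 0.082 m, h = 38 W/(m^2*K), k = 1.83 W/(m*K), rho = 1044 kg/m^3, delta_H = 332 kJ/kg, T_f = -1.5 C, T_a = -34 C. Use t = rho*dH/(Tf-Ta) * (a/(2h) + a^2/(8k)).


dT = -1.5 - (-34) = 32.5 K
term1 = a/(2h) = 0.082/(2*38) = 0.001078947368
term2 = a^2/(8k) = 0.082^2/(8*1.83) = 0.0004592896175
t = rho*dH*1000/dT * (term1 + term2)
t = 1044*332*1000/32.5 * (0.001078947368 + 0.0004592896175)
t = 16405 s

16405


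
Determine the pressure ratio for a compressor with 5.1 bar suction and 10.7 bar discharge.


PR = P_high / P_low
PR = 10.7 / 5.1
PR = 2.098

2.098


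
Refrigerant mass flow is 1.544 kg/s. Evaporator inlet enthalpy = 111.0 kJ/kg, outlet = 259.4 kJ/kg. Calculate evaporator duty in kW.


dh = 259.4 - 111.0 = 148.4 kJ/kg
Q_evap = m_dot * dh = 1.544 * 148.4
Q_evap = 229.13 kW

229.13


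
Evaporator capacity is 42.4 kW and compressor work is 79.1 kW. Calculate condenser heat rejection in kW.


Q_cond = Q_evap + W
Q_cond = 42.4 + 79.1
Q_cond = 121.5 kW

121.5


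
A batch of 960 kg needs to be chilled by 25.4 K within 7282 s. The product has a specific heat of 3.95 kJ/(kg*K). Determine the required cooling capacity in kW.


Q = m * cp * dT / t
Q = 960 * 3.95 * 25.4 / 7282
Q = 13.227 kW

13.227


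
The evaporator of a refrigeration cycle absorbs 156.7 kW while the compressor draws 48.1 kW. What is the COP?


COP = Q_evap / W
COP = 156.7 / 48.1
COP = 3.258

3.258


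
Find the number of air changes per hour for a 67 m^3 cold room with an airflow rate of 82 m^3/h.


ACH = flow / volume
ACH = 82 / 67
ACH = 1.224

1.224


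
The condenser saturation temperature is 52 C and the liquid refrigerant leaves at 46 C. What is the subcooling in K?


Subcooling = T_cond - T_liquid
Subcooling = 52 - 46
Subcooling = 6 K

6


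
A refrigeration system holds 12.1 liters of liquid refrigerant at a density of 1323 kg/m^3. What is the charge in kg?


Charge = V * rho / 1000
Charge = 12.1 * 1323 / 1000
Charge = 16.01 kg

16.01


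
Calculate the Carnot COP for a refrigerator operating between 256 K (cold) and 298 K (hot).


dT = 298 - 256 = 42 K
COP_carnot = T_cold / dT = 256 / 42
COP_carnot = 6.095

6.095


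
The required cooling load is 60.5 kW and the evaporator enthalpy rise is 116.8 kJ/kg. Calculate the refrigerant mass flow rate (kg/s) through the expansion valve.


m_dot = Q / dh
m_dot = 60.5 / 116.8
m_dot = 0.518 kg/s

0.518


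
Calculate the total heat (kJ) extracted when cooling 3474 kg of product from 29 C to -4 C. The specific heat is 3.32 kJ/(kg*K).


dT = 29 - (-4) = 33 K
Q = m * cp * dT = 3474 * 3.32 * 33
Q = 380611 kJ

380611


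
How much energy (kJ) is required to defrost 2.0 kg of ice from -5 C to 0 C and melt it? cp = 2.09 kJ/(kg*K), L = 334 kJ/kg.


Sensible heat = cp * dT = 2.09 * 5 = 10.45 kJ/kg
Total per kg = 10.45 + 334 = 344.45 kJ/kg
Q = m * total = 2.0 * 344.45
Q = 688.9 kJ

688.9


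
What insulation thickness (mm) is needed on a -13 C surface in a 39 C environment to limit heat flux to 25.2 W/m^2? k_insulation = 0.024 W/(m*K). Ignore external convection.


dT = 39 - (-13) = 52 K
thickness = k * dT / q_max * 1000
thickness = 0.024 * 52 / 25.2 * 1000
thickness = 49.5 mm

49.5


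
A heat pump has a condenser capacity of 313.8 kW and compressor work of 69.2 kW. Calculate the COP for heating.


COP_hp = Q_cond / W
COP_hp = 313.8 / 69.2
COP_hp = 4.535

4.535


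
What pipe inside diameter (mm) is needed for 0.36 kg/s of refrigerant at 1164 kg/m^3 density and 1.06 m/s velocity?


A = m_dot / (rho * v) = 0.36 / (1164 * 1.06) = 0.0002917720288 m^2
d = sqrt(4*A/pi) * 1000
d = 19.3 mm

19.3


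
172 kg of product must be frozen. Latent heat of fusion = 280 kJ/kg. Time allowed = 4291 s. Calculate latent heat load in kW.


Q_lat = m * h_fg / t
Q_lat = 172 * 280 / 4291
Q_lat = 11.22 kW

11.22


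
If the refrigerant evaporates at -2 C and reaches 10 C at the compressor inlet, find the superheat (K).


Superheat = T_suction - T_evap
Superheat = 10 - (-2)
Superheat = 12 K

12


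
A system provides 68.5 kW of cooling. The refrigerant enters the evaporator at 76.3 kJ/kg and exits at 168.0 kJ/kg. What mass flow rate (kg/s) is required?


dh = 168.0 - 76.3 = 91.7 kJ/kg
m_dot = Q / dh = 68.5 / 91.7 = 0.747 kg/s

0.747


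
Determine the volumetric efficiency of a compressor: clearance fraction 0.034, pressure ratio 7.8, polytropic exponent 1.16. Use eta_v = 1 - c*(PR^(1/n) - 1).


PR^(1/n) = 7.8^(1/1.16) = 5.87553031
eta_v = 1 - 0.034 * (5.87553031 - 1)
eta_v = 0.8342

0.8342


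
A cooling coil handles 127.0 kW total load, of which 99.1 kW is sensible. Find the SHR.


SHR = Q_sensible / Q_total
SHR = 99.1 / 127.0
SHR = 0.78

0.78


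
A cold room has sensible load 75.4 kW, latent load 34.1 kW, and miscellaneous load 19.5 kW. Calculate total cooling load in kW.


Q_total = Q_s + Q_l + Q_misc
Q_total = 75.4 + 34.1 + 19.5
Q_total = 129.0 kW

129.0


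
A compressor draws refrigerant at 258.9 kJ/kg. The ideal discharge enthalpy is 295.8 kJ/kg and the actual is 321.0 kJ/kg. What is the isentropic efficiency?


dh_ideal = 295.8 - 258.9 = 36.9 kJ/kg
dh_actual = 321.0 - 258.9 = 62.1 kJ/kg
eta_s = dh_ideal / dh_actual = 36.9 / 62.1
eta_s = 0.5942

0.5942


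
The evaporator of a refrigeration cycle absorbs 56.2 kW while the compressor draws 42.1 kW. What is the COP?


COP = Q_evap / W
COP = 56.2 / 42.1
COP = 1.335

1.335


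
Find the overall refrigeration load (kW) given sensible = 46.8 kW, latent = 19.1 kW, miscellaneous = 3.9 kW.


Q_total = Q_s + Q_l + Q_misc
Q_total = 46.8 + 19.1 + 3.9
Q_total = 69.8 kW

69.8


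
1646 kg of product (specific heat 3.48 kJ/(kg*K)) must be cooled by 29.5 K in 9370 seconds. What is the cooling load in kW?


Q = m * cp * dT / t
Q = 1646 * 3.48 * 29.5 / 9370
Q = 18.034 kW

18.034


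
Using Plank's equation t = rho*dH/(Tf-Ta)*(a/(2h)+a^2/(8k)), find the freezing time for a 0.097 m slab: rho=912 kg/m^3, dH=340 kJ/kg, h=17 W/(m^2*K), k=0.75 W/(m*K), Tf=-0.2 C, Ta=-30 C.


dT = -0.2 - (-30) = 29.8 K
term1 = a/(2h) = 0.097/(2*17) = 0.002852941176
term2 = a^2/(8k) = 0.097^2/(8*0.75) = 0.001568166667
t = rho*dH*1000/dT * (term1 + term2)
t = 912*340*1000/29.8 * (0.002852941176 + 0.001568166667)
t = 46003 s

46003


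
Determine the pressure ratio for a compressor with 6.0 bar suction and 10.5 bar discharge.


PR = P_high / P_low
PR = 10.5 / 6.0
PR = 1.75

1.75


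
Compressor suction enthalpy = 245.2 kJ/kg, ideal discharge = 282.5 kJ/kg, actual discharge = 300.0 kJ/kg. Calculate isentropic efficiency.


dh_ideal = 282.5 - 245.2 = 37.3 kJ/kg
dh_actual = 300.0 - 245.2 = 54.8 kJ/kg
eta_s = dh_ideal / dh_actual = 37.3 / 54.8
eta_s = 0.6807

0.6807


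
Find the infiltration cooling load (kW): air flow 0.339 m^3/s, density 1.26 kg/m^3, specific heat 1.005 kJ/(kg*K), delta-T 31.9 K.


Q = V_dot * rho * cp * dT
Q = 0.339 * 1.26 * 1.005 * 31.9
Q = 13.694 kW

13.694


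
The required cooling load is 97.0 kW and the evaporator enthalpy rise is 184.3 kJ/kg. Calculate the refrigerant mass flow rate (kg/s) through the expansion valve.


m_dot = Q / dh
m_dot = 97.0 / 184.3
m_dot = 0.5263 kg/s

0.5263


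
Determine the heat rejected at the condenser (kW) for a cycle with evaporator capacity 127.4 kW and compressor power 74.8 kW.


Q_cond = Q_evap + W
Q_cond = 127.4 + 74.8
Q_cond = 202.2 kW

202.2


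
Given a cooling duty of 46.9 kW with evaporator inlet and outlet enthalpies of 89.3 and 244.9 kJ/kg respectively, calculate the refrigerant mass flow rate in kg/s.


dh = 244.9 - 89.3 = 155.6 kJ/kg
m_dot = Q / dh = 46.9 / 155.6 = 0.3014 kg/s

0.3014


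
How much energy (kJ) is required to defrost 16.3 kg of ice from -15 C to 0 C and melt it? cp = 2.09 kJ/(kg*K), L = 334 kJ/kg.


Sensible heat = cp * dT = 2.09 * 15 = 31.35 kJ/kg
Total per kg = 31.35 + 334 = 365.35 kJ/kg
Q = m * total = 16.3 * 365.35
Q = 5955.2 kJ

5955.2


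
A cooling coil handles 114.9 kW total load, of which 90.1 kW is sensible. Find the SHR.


SHR = Q_sensible / Q_total
SHR = 90.1 / 114.9
SHR = 0.784

0.784


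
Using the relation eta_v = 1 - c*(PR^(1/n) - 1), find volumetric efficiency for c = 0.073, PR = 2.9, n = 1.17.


PR^(1/n) = 2.9^(1/1.17) = 2.48434533
eta_v = 1 - 0.073 * (2.48434533 - 1)
eta_v = 0.8916

0.8916


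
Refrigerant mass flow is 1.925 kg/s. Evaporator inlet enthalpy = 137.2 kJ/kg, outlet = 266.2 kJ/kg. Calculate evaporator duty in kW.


dh = 266.2 - 137.2 = 129.0 kJ/kg
Q_evap = m_dot * dh = 1.925 * 129.0
Q_evap = 248.33 kW

248.33


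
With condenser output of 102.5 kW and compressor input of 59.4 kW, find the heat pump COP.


COP_hp = Q_cond / W
COP_hp = 102.5 / 59.4
COP_hp = 1.726

1.726


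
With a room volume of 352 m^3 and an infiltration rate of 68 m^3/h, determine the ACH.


ACH = flow / volume
ACH = 68 / 352
ACH = 0.193

0.193


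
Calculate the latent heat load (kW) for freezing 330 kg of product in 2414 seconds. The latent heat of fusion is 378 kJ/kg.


Q_lat = m * h_fg / t
Q_lat = 330 * 378 / 2414
Q_lat = 51.67 kW

51.67


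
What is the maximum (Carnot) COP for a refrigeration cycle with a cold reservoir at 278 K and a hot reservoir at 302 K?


dT = 302 - 278 = 24 K
COP_carnot = T_cold / dT = 278 / 24
COP_carnot = 11.583

11.583


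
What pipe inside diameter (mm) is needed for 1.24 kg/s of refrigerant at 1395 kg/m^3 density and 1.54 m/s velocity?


A = m_dot / (rho * v) = 1.24 / (1395 * 1.54) = 0.0005772005772 m^2
d = sqrt(4*A/pi) * 1000
d = 27.1 mm

27.1


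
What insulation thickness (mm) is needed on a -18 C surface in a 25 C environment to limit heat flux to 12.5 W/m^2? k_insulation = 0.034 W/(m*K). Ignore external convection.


dT = 25 - (-18) = 43 K
thickness = k * dT / q_max * 1000
thickness = 0.034 * 43 / 12.5 * 1000
thickness = 117.0 mm

117.0


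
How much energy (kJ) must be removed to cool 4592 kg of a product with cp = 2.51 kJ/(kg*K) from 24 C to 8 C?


dT = 24 - (8) = 16 K
Q = m * cp * dT = 4592 * 2.51 * 16
Q = 184415 kJ

184415


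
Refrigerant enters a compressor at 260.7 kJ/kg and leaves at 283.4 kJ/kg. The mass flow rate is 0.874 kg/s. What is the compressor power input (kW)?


dh = 283.4 - 260.7 = 22.7 kJ/kg
W = m_dot * dh = 0.874 * 22.7 = 19.84 kW

19.84


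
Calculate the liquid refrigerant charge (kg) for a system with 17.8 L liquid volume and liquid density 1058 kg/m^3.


Charge = V * rho / 1000
Charge = 17.8 * 1058 / 1000
Charge = 18.83 kg

18.83


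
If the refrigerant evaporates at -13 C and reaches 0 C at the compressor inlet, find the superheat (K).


Superheat = T_suction - T_evap
Superheat = 0 - (-13)
Superheat = 13 K

13


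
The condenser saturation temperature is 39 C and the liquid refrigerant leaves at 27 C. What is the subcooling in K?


Subcooling = T_cond - T_liquid
Subcooling = 39 - 27
Subcooling = 12 K

12


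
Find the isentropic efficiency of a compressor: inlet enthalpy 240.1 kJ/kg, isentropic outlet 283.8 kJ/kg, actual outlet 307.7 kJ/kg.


dh_ideal = 283.8 - 240.1 = 43.7 kJ/kg
dh_actual = 307.7 - 240.1 = 67.6 kJ/kg
eta_s = dh_ideal / dh_actual = 43.7 / 67.6
eta_s = 0.6464

0.6464


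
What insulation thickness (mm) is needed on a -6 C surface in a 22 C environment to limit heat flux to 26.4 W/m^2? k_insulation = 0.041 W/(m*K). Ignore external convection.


dT = 22 - (-6) = 28 K
thickness = k * dT / q_max * 1000
thickness = 0.041 * 28 / 26.4 * 1000
thickness = 43.5 mm

43.5


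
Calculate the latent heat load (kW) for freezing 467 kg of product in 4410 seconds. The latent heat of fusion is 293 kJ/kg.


Q_lat = m * h_fg / t
Q_lat = 467 * 293 / 4410
Q_lat = 31.03 kW

31.03


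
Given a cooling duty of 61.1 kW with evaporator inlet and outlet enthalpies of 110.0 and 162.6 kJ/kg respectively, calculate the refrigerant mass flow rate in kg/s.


dh = 162.6 - 110.0 = 52.6 kJ/kg
m_dot = Q / dh = 61.1 / 52.6 = 1.1616 kg/s

1.1616


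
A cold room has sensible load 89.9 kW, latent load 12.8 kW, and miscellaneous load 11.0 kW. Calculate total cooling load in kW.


Q_total = Q_s + Q_l + Q_misc
Q_total = 89.9 + 12.8 + 11.0
Q_total = 113.7 kW

113.7


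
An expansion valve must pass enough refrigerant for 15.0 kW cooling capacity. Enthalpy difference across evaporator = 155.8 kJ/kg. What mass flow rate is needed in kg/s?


m_dot = Q / dh
m_dot = 15.0 / 155.8
m_dot = 0.0963 kg/s

0.0963


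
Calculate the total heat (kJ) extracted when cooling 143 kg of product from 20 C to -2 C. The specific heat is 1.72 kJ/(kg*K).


dT = 20 - (-2) = 22 K
Q = m * cp * dT = 143 * 1.72 * 22
Q = 5411 kJ

5411


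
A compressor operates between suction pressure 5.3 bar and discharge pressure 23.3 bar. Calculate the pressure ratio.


PR = P_high / P_low
PR = 23.3 / 5.3
PR = 4.396

4.396


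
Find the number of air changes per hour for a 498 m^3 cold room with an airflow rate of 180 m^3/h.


ACH = flow / volume
ACH = 180 / 498
ACH = 0.361

0.361


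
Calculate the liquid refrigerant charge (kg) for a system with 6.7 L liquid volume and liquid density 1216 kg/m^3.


Charge = V * rho / 1000
Charge = 6.7 * 1216 / 1000
Charge = 8.15 kg

8.15


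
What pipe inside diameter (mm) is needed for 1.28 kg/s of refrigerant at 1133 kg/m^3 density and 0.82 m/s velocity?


A = m_dot / (rho * v) = 1.28 / (1133 * 0.82) = 0.001377736637 m^2
d = sqrt(4*A/pi) * 1000
d = 41.9 mm

41.9


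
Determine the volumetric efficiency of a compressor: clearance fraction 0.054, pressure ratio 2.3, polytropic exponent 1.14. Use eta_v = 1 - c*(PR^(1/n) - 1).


PR^(1/n) = 2.3^(1/1.14) = 2.07637179
eta_v = 1 - 0.054 * (2.07637179 - 1)
eta_v = 0.9419

0.9419


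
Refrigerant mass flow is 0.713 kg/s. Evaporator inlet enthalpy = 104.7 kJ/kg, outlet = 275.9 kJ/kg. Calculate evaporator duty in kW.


dh = 275.9 - 104.7 = 171.2 kJ/kg
Q_evap = m_dot * dh = 0.713 * 171.2
Q_evap = 122.07 kW

122.07


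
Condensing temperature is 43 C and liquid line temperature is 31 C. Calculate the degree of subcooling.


Subcooling = T_cond - T_liquid
Subcooling = 43 - 31
Subcooling = 12 K

12


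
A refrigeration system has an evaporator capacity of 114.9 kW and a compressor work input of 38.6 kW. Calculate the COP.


COP = Q_evap / W
COP = 114.9 / 38.6
COP = 2.977

2.977


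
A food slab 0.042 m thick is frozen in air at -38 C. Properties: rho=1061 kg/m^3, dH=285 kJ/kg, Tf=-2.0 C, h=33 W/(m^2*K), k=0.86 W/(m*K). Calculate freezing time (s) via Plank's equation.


dT = -2.0 - (-38) = 36.0 K
term1 = a/(2h) = 0.042/(2*33) = 0.0006363636364
term2 = a^2/(8k) = 0.042^2/(8*0.86) = 0.0002563953488
t = rho*dH*1000/dT * (term1 + term2)
t = 1061*285*1000/36.0 * (0.0006363636364 + 0.0002563953488)
t = 7499 s

7499


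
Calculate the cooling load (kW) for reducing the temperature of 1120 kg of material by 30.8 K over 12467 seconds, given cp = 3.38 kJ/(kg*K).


Q = m * cp * dT / t
Q = 1120 * 3.38 * 30.8 / 12467
Q = 9.352 kW

9.352


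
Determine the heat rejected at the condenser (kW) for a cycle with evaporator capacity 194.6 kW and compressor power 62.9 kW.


Q_cond = Q_evap + W
Q_cond = 194.6 + 62.9
Q_cond = 257.5 kW

257.5


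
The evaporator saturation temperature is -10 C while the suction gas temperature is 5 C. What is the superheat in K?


Superheat = T_suction - T_evap
Superheat = 5 - (-10)
Superheat = 15 K

15


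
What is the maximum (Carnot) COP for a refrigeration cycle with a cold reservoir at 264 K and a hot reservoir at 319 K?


dT = 319 - 264 = 55 K
COP_carnot = T_cold / dT = 264 / 55
COP_carnot = 4.8

4.8


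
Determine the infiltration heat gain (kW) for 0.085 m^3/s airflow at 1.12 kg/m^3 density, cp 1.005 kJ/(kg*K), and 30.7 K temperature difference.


Q = V_dot * rho * cp * dT
Q = 0.085 * 1.12 * 1.005 * 30.7
Q = 2.937 kW

2.937


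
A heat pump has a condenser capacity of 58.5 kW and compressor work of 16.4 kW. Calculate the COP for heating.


COP_hp = Q_cond / W
COP_hp = 58.5 / 16.4
COP_hp = 3.567

3.567


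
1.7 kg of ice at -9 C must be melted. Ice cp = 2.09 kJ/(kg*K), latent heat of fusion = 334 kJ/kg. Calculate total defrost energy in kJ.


Sensible heat = cp * dT = 2.09 * 9 = 18.81 kJ/kg
Total per kg = 18.81 + 334 = 352.81 kJ/kg
Q = m * total = 1.7 * 352.81
Q = 599.8 kJ

599.8


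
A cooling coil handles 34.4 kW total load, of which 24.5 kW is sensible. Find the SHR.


SHR = Q_sensible / Q_total
SHR = 24.5 / 34.4
SHR = 0.712

0.712


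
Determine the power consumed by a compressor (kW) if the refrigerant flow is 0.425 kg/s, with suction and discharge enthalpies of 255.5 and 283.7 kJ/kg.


dh = 283.7 - 255.5 = 28.2 kJ/kg
W = m_dot * dh = 0.425 * 28.2 = 11.99 kW

11.99


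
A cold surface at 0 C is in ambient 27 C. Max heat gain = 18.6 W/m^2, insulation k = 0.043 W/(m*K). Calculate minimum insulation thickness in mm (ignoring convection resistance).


dT = 27 - (0) = 27 K
thickness = k * dT / q_max * 1000
thickness = 0.043 * 27 / 18.6 * 1000
thickness = 62.4 mm

62.4


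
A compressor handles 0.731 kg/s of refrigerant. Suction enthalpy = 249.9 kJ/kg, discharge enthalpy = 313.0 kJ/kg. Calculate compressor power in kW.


dh = 313.0 - 249.9 = 63.1 kJ/kg
W = m_dot * dh = 0.731 * 63.1 = 46.13 kW

46.13


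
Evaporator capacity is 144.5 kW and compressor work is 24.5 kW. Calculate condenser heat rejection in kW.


Q_cond = Q_evap + W
Q_cond = 144.5 + 24.5
Q_cond = 169.0 kW

169.0


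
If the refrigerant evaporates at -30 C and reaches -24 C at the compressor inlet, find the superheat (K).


Superheat = T_suction - T_evap
Superheat = -24 - (-30)
Superheat = 6 K

6


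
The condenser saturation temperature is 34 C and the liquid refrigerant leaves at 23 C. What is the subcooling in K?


Subcooling = T_cond - T_liquid
Subcooling = 34 - 23
Subcooling = 11 K

11


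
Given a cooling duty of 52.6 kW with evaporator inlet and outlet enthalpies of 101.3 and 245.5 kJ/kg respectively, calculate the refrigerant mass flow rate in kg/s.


dh = 245.5 - 101.3 = 144.2 kJ/kg
m_dot = Q / dh = 52.6 / 144.2 = 0.3648 kg/s

0.3648


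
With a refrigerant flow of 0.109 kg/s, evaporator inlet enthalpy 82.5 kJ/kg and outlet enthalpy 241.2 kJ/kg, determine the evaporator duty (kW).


dh = 241.2 - 82.5 = 158.7 kJ/kg
Q_evap = m_dot * dh = 0.109 * 158.7
Q_evap = 17.3 kW

17.3


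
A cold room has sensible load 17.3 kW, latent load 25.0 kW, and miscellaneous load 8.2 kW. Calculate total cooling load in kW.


Q_total = Q_s + Q_l + Q_misc
Q_total = 17.3 + 25.0 + 8.2
Q_total = 50.5 kW

50.5


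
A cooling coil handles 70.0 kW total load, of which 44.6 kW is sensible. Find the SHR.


SHR = Q_sensible / Q_total
SHR = 44.6 / 70.0
SHR = 0.637

0.637


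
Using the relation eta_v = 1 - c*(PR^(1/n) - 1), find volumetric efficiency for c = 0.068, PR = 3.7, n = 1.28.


PR^(1/n) = 3.7^(1/1.28) = 2.7791219
eta_v = 1 - 0.068 * (2.7791219 - 1)
eta_v = 0.879

0.879


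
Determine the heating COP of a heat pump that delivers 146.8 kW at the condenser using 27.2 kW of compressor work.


COP_hp = Q_cond / W
COP_hp = 146.8 / 27.2
COP_hp = 5.397

5.397


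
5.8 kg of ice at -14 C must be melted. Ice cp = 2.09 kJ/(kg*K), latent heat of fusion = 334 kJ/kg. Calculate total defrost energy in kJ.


Sensible heat = cp * dT = 2.09 * 14 = 29.26 kJ/kg
Total per kg = 29.26 + 334 = 363.26 kJ/kg
Q = m * total = 5.8 * 363.26
Q = 2106.9 kJ

2106.9


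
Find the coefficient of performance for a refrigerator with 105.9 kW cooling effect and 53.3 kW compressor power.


COP = Q_evap / W
COP = 105.9 / 53.3
COP = 1.987

1.987


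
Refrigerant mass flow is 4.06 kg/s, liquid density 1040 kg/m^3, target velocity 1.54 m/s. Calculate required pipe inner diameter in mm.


A = m_dot / (rho * v) = 4.06 / (1040 * 1.54) = 0.002534965035 m^2
d = sqrt(4*A/pi) * 1000
d = 56.8 mm

56.8


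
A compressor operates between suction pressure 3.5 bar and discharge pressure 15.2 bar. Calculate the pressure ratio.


PR = P_high / P_low
PR = 15.2 / 3.5
PR = 4.343

4.343


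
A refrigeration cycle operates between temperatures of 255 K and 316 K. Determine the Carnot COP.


dT = 316 - 255 = 61 K
COP_carnot = T_cold / dT = 255 / 61
COP_carnot = 4.18

4.18


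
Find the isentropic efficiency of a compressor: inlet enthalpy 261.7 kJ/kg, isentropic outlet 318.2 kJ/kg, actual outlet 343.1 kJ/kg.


dh_ideal = 318.2 - 261.7 = 56.5 kJ/kg
dh_actual = 343.1 - 261.7 = 81.4 kJ/kg
eta_s = dh_ideal / dh_actual = 56.5 / 81.4
eta_s = 0.6941

0.6941


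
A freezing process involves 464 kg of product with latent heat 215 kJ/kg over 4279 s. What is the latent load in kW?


Q_lat = m * h_fg / t
Q_lat = 464 * 215 / 4279
Q_lat = 23.31 kW

23.31


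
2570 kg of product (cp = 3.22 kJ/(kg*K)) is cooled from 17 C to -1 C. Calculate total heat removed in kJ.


dT = 17 - (-1) = 18 K
Q = m * cp * dT = 2570 * 3.22 * 18
Q = 148957 kJ

148957


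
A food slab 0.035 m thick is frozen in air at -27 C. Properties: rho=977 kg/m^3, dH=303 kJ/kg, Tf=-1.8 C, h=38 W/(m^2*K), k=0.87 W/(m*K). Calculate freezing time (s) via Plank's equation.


dT = -1.8 - (-27) = 25.2 K
term1 = a/(2h) = 0.035/(2*38) = 0.0004605263158
term2 = a^2/(8k) = 0.035^2/(8*0.87) = 0.0001760057471
t = rho*dH*1000/dT * (term1 + term2)
t = 977*303*1000/25.2 * (0.0004605263158 + 0.0001760057471)
t = 7478 s

7478


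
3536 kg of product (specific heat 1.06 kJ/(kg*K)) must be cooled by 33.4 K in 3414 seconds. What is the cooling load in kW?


Q = m * cp * dT / t
Q = 3536 * 1.06 * 33.4 / 3414
Q = 36.669 kW

36.669


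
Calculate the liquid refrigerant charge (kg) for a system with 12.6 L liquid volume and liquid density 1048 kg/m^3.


Charge = V * rho / 1000
Charge = 12.6 * 1048 / 1000
Charge = 13.2 kg

13.2


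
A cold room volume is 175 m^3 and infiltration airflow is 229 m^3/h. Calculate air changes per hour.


ACH = flow / volume
ACH = 229 / 175
ACH = 1.309

1.309


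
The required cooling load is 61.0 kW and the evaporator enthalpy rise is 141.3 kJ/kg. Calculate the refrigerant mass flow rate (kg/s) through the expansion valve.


m_dot = Q / dh
m_dot = 61.0 / 141.3
m_dot = 0.4317 kg/s

0.4317


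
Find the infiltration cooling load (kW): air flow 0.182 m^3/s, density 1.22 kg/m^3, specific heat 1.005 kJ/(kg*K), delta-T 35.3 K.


Q = V_dot * rho * cp * dT
Q = 0.182 * 1.22 * 1.005 * 35.3
Q = 7.877 kW

7.877


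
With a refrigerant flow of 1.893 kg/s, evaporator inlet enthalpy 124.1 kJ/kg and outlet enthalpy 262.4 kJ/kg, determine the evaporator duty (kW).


dh = 262.4 - 124.1 = 138.3 kJ/kg
Q_evap = m_dot * dh = 1.893 * 138.3
Q_evap = 261.8 kW

261.8


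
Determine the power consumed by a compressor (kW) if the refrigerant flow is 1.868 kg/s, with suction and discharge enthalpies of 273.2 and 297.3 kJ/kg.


dh = 297.3 - 273.2 = 24.1 kJ/kg
W = m_dot * dh = 1.868 * 24.1 = 45.02 kW

45.02


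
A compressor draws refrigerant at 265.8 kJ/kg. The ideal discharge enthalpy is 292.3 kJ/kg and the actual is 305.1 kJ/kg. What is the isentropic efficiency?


dh_ideal = 292.3 - 265.8 = 26.5 kJ/kg
dh_actual = 305.1 - 265.8 = 39.3 kJ/kg
eta_s = dh_ideal / dh_actual = 26.5 / 39.3
eta_s = 0.6743

0.6743


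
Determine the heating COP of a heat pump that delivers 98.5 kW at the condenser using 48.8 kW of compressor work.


COP_hp = Q_cond / W
COP_hp = 98.5 / 48.8
COP_hp = 2.018

2.018


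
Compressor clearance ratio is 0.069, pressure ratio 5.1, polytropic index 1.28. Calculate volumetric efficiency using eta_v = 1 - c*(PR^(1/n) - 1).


PR^(1/n) = 5.1^(1/1.28) = 3.57099465
eta_v = 1 - 0.069 * (3.57099465 - 1)
eta_v = 0.8226

0.8226


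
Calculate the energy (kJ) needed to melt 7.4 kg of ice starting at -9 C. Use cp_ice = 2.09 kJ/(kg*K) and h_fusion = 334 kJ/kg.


Sensible heat = cp * dT = 2.09 * 9 = 18.81 kJ/kg
Total per kg = 18.81 + 334 = 352.81 kJ/kg
Q = m * total = 7.4 * 352.81
Q = 2610.8 kJ

2610.8


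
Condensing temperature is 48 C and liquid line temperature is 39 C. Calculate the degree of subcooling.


Subcooling = T_cond - T_liquid
Subcooling = 48 - 39
Subcooling = 9 K

9


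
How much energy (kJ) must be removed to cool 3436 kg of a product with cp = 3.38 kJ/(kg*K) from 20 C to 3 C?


dT = 20 - (3) = 17 K
Q = m * cp * dT = 3436 * 3.38 * 17
Q = 197433 kJ

197433


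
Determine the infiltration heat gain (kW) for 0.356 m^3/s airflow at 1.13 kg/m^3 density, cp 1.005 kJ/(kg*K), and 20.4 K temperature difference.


Q = V_dot * rho * cp * dT
Q = 0.356 * 1.13 * 1.005 * 20.4
Q = 8.248 kW

8.248


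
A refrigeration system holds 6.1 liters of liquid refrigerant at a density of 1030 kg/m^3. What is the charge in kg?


Charge = V * rho / 1000
Charge = 6.1 * 1030 / 1000
Charge = 6.28 kg

6.28


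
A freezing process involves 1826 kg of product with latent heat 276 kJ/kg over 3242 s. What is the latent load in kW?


Q_lat = m * h_fg / t
Q_lat = 1826 * 276 / 3242
Q_lat = 155.45 kW

155.45


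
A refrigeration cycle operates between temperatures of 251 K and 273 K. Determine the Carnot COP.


dT = 273 - 251 = 22 K
COP_carnot = T_cold / dT = 251 / 22
COP_carnot = 11.409

11.409
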